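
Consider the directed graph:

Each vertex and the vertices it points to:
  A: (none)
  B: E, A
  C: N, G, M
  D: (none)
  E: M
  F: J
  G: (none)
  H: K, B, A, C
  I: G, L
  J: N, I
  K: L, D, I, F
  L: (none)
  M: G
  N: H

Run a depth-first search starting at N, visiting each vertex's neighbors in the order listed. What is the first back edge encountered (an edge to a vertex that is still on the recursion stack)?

DFS from N (visiting each vertex's neighbors in the order listed); mark gray on enter, black on exit:
N gray
  H gray
    K gray
      L gray
      L black
      D gray
      D black
      I gray
        G gray
        G black
        I→L: L black — skip
      I black
      F gray
        J gray
          J→N: N is gray → back edge
First back edge: J → N.

J→N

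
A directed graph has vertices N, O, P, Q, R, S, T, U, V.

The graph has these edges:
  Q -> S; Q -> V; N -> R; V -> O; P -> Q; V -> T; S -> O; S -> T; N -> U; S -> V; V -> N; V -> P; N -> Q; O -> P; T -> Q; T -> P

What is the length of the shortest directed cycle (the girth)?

For each vertex v, BFS finds the shortest path from v back to v.
The shortest such closed walk is Q → S → T → Q, length 3.

3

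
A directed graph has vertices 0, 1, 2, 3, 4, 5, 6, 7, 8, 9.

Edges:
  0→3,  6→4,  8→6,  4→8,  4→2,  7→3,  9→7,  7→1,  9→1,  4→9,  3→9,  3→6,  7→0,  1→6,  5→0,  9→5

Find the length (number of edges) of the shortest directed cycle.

For each vertex v, BFS finds the shortest path from v back to v.
The shortest such closed walk is 4 → 8 → 6 → 4, length 3.

3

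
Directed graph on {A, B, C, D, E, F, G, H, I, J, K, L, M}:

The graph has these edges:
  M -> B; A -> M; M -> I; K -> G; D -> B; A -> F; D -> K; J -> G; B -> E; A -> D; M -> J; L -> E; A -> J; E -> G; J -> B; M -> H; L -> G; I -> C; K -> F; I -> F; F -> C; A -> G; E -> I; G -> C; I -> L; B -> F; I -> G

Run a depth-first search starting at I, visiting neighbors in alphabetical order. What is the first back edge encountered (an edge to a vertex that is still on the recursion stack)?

E→I

DFS from I (visiting neighbors in alphabetical order); mark gray on enter, black on exit:
I gray
  C gray
  C black
  F gray
    F→C: C black — skip
  F black
  G gray
    G→C: C black — skip
  G black
  L gray
    E gray
      E→G: G black — skip
      E→I: I is gray → back edge
First back edge: E → I.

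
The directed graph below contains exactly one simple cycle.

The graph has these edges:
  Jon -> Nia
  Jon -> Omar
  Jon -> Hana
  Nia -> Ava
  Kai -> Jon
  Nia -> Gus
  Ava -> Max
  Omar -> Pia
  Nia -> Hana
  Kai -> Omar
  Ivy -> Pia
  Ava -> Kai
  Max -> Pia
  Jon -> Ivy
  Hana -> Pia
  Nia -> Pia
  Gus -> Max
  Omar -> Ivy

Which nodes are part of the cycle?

Ava, Jon, Kai, Nia

DFS with gray/black marking from Nia:
Nia gray
  Gus gray
    Max gray
      Pia gray
      Pia black
    Max black
  Gus black
  Nia→Pia: Pia black — skip
  Hana gray
    Hana→Pia: Pia black — skip
  Hana black
  Ava gray
    Kai gray
      Jon gray
        Ivy gray
          Ivy→Pia: Pia black — skip
        Ivy black
        Jon→Hana: Hana black — skip
        Jon→Nia: Nia is gray → back edge
Back edge closes the cycle Nia → Ava → Kai → Jon → Nia; its vertices are {Ava, Jon, Kai, Nia}.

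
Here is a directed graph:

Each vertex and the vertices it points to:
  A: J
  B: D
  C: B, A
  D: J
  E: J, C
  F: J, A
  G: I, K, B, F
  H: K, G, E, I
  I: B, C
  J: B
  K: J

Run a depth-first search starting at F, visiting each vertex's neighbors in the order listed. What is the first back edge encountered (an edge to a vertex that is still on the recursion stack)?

DFS from F (visiting each vertex's neighbors in the order listed); mark gray on enter, black on exit:
F gray
  J gray
    B gray
      D gray
        D→J: J is gray → back edge
First back edge: D → J.

D->J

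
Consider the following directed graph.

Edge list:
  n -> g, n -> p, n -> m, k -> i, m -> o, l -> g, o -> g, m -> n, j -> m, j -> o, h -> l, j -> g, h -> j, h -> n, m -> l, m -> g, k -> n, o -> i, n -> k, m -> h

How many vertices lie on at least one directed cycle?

A vertex is on a directed cycle iff it belongs to a strongly connected component of size ≥ 2 (or has a self-loop).
The vertices on cycles are {h, j, k, m, n} — 5 in total.

5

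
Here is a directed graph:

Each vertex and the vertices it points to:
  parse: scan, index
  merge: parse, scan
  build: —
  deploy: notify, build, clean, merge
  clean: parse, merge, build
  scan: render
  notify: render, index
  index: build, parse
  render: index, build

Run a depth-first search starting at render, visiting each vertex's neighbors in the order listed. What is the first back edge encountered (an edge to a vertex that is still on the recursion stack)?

scan→render

DFS from render (visiting each vertex's neighbors in the order listed); mark gray on enter, black on exit:
render gray
  index gray
    build gray
    build black
    parse gray
      scan gray
        scan→render: render is gray → back edge
First back edge: scan → render.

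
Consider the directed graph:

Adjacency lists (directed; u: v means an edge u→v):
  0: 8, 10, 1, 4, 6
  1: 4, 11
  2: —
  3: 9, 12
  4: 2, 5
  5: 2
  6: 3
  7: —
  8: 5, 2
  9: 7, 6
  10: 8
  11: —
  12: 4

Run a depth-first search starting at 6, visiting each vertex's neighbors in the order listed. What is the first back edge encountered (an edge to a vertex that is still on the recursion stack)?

9→6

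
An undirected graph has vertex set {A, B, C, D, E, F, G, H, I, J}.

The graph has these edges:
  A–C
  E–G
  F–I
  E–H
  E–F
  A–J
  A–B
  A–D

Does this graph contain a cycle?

DFS, tracking each vertex's parent; an edge to a visited non-parent vertex closes a cycle.
Start from I:
visit I (parent –)
  visit F (parent I)
    F–I: parent, skip
    visit E (parent F)
      visit G (parent E)
        G–E: parent, skip
      visit H (parent E)
        H–E: parent, skip
      E–F: parent, skip
visit A (parent –)
  visit J (parent A)
    J–A: parent, skip
  visit D (parent A)
    D–A: parent, skip
  visit B (parent A)
    B–A: parent, skip
  visit C (parent A)
    C–A: parent, skip
No non-parent visited neighbor found — the graph is a forest.

No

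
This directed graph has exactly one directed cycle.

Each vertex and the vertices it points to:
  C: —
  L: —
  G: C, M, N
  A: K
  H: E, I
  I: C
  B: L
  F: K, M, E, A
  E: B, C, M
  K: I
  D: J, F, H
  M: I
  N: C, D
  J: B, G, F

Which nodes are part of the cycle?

D, G, J, N

DFS with gray/black marking from D:
D gray
  J gray
    B gray
      L gray
      L black
    B black
    G gray
      C gray
      C black
      M gray
        I gray
          I→C: C black — skip
        I black
      M black
      N gray
        N→C: C black — skip
        N→D: D is gray → back edge
Back edge closes the cycle D → J → G → N → D; its vertices are {D, G, J, N}.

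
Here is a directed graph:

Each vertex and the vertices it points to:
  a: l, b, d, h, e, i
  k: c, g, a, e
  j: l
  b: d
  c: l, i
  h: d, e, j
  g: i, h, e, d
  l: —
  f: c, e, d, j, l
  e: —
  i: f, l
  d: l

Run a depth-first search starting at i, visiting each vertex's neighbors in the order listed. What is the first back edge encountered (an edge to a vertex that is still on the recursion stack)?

c→i

DFS from i (visiting each vertex's neighbors in the order listed); mark gray on enter, black on exit:
i gray
  f gray
    c gray
      l gray
      l black
      c→i: i is gray → back edge
First back edge: c → i.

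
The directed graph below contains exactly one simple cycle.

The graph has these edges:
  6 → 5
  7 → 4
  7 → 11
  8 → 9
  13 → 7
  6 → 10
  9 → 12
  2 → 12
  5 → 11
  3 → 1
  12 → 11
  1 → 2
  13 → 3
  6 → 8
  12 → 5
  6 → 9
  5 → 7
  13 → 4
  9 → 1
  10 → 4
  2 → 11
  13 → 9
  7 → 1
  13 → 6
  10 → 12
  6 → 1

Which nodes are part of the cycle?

1, 2, 5, 7, 12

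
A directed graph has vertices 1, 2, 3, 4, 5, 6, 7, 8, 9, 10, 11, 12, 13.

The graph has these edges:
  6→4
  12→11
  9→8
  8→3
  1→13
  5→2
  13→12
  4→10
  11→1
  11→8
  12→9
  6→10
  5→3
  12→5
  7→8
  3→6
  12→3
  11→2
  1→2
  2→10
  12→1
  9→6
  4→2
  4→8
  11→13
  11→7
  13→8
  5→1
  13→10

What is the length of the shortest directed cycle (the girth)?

3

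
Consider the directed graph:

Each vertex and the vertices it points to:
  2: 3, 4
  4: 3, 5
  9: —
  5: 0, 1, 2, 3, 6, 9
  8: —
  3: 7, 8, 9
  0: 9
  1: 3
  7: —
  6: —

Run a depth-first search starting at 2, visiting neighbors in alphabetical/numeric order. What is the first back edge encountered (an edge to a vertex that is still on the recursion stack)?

DFS from 2 (visiting neighbors in alphabetical/numeric order); mark gray on enter, black on exit:
2 gray
  3 gray
    7 gray
    7 black
    8 gray
    8 black
    9 gray
    9 black
  3 black
  4 gray
    4→3: 3 black — skip
    5 gray
      0 gray
        0→9: 9 black — skip
      0 black
      1 gray
        1→3: 3 black — skip
      1 black
      5→2: 2 is gray → back edge
First back edge: 5 → 2.

5→2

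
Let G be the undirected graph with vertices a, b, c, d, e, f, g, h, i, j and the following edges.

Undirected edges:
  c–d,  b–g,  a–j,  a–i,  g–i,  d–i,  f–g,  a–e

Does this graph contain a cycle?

DFS, tracking each vertex's parent; an edge to a visited non-parent vertex closes a cycle.
Start from g:
visit g (parent –)
  visit f (parent g)
    f–g: parent, skip
  visit b (parent g)
    b–g: parent, skip
  visit i (parent g)
    visit a (parent i)
      a–i: parent, skip
      visit e (parent a)
        e–a: parent, skip
      visit j (parent a)
        j–a: parent, skip
    i–g: parent, skip
    visit d (parent i)
      d–i: parent, skip
      visit c (parent d)
        c–d: parent, skip
visit h (parent –)
No non-parent visited neighbor found — the graph is a forest.

No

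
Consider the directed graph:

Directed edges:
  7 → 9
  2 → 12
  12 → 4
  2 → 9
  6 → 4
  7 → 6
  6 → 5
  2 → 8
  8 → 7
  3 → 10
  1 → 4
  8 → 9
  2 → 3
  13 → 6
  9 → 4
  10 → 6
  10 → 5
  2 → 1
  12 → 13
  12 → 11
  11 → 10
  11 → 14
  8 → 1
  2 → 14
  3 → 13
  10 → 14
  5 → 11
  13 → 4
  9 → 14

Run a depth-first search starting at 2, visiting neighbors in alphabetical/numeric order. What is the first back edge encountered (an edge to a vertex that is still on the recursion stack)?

DFS from 2 (visiting neighbors in alphabetical/numeric order); mark gray on enter, black on exit:
2 gray
  1 gray
    4 gray
    4 black
  1 black
  3 gray
    10 gray
      5 gray
        11 gray
          11→10: 10 is gray → back edge
First back edge: 11 → 10.

11→10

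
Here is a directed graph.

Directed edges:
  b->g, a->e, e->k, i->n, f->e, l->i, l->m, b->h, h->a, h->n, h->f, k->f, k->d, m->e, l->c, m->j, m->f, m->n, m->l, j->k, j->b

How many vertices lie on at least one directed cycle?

A vertex is on a directed cycle iff it belongs to a strongly connected component of size ≥ 2 (or has a self-loop).
The vertices on cycles are {e, f, k, l, m} — 5 in total.

5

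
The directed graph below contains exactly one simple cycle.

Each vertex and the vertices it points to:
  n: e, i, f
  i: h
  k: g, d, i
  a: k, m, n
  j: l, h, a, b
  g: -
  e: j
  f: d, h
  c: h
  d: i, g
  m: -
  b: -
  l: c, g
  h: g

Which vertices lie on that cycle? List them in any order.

DFS with gray/black marking from j:
j gray
  l gray
    c gray
      h gray
        g gray
        g black
      h black
    c black
    l→g: g black — skip
  l black
  j→h: h black — skip
  a gray
    k gray
      k→g: g black — skip
      d gray
        i gray
          i→h: h black — skip
        i black
        d→g: g black — skip
      d black
      k→i: i black — skip
    k black
    m gray
    m black
    n gray
      e gray
        e→j: j is gray → back edge
Back edge closes the cycle j → a → n → e → j; its vertices are {a, e, j, n}.

a, e, j, n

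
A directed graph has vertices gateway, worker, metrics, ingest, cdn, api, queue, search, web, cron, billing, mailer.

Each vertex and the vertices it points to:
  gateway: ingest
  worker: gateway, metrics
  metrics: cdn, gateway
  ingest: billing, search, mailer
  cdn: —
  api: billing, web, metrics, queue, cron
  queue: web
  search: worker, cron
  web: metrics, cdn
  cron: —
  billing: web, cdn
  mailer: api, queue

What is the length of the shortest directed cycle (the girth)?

For each vertex v, BFS finds the shortest path from v back to v.
The shortest such closed walk is ingest → search → worker → gateway → ingest, length 4.

4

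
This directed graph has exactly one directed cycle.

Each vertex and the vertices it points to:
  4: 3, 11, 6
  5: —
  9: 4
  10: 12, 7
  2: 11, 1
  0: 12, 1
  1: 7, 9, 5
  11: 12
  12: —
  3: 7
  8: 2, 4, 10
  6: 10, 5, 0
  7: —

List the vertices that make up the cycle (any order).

0, 1, 4, 6, 9

DFS with gray/black marking from 4:
4 gray
  3 gray
    7 gray
    7 black
  3 black
  11 gray
    12 gray
    12 black
  11 black
  6 gray
    10 gray
      10→12: 12 black — skip
      10→7: 7 black — skip
    10 black
    5 gray
    5 black
    0 gray
      0→12: 12 black — skip
      1 gray
        1→7: 7 black — skip
        9 gray
          9→4: 4 is gray → back edge
Back edge closes the cycle 4 → 6 → 0 → 1 → 9 → 4; its vertices are {0, 1, 4, 6, 9}.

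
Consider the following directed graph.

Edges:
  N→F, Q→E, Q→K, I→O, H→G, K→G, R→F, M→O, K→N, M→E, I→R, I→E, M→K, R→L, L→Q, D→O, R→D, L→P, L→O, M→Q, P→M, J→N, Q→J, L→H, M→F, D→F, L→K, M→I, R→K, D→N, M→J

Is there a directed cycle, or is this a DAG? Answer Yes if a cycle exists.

Yes

DFS with white/gray/black marking, starting from R:
R gray
  K gray
    G gray
    G black
    N gray
      F gray
      F black
    N black
  K black
  D gray
    D→F: F black — skip
    D→N: N black — skip
    O gray
    O black
  D black
  R→F: F black — skip
  L gray
    L→O: O black — skip
    L→K: K black — skip
    Q gray
      E gray
      E black
      Q→K: K black — skip
      J gray
        J→N: N black — skip
      J black
    Q black
    P gray
      M gray
        I gray
          I→O: O black — skip
          I→E: E black — skip
          I→R: R is gray → back edge
Back edge found, so a cycle exists: R → L → P → M → I → R.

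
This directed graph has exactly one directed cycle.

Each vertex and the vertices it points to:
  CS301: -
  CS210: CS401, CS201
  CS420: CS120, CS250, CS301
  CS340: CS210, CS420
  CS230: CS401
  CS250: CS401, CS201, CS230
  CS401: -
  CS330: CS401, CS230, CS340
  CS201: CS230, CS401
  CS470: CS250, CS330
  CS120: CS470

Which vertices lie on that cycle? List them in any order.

CS120, CS330, CS340, CS420, CS470

DFS with gray/black marking from CS340:
CS340 gray
  CS210 gray
    CS401 gray
    CS401 black
    CS201 gray
      CS230 gray
        CS230→CS401: CS401 black — skip
      CS230 black
      CS201→CS401: CS401 black — skip
    CS201 black
  CS210 black
  CS420 gray
    CS120 gray
      CS470 gray
        CS250 gray
          CS250→CS401: CS401 black — skip
          CS250→CS201: CS201 black — skip
          CS250→CS230: CS230 black — skip
        CS250 black
        CS330 gray
          CS330→CS401: CS401 black — skip
          CS330→CS230: CS230 black — skip
          CS330→CS340: CS340 is gray → back edge
Back edge closes the cycle CS340 → CS420 → CS120 → CS470 → CS330 → CS340; its vertices are {CS120, CS330, CS340, CS420, CS470}.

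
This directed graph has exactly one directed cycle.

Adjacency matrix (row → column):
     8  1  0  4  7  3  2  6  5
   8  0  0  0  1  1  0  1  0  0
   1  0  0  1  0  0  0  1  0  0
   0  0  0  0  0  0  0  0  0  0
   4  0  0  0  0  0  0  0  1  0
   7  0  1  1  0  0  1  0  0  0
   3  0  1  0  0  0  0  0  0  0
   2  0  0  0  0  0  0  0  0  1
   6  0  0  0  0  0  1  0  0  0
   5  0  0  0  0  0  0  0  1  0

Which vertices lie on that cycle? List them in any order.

1, 2, 3, 5, 6

DFS with gray/black marking from 1:
1 gray
  2 gray
    5 gray
      6 gray
        3 gray
          3→1: 1 is gray → back edge
Back edge closes the cycle 1 → 2 → 5 → 6 → 3 → 1; its vertices are {1, 2, 3, 5, 6}.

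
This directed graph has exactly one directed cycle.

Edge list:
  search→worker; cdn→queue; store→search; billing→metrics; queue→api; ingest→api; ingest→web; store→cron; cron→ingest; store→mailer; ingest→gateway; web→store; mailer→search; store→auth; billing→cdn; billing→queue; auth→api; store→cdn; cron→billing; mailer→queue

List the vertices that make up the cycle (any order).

web, cron, store, ingest

DFS with gray/black marking from store:
store gray
  cdn gray
    queue gray
      api gray
      api black
    queue black
  cdn black
  auth gray
    auth→api: api black — skip
  auth black
  mailer gray
    mailer→queue: queue black — skip
    search gray
      worker gray
      worker black
    search black
  mailer black
  cron gray
    ingest gray
      web gray
        web→store: store is gray → back edge
Back edge closes the cycle store → cron → ingest → web → store; its vertices are {web, cron, store, ingest}.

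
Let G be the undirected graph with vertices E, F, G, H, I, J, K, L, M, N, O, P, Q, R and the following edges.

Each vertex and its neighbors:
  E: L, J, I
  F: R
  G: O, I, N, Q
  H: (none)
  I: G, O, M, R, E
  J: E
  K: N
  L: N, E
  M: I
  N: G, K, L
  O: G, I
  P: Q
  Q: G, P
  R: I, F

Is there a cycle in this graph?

DFS, tracking each vertex's parent; an edge to a visited non-parent vertex closes a cycle.
Start from O:
visit O (parent –)
  visit G (parent O)
    G–O: parent, skip
    visit I (parent G)
      I–G: parent, skip
      I–O: O visited and ≠ parent → cycle
Cycle: O – G – I – O.

Yes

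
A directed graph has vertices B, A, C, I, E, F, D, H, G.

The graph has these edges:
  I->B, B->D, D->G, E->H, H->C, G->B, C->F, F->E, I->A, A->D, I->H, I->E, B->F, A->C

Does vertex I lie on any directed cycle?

No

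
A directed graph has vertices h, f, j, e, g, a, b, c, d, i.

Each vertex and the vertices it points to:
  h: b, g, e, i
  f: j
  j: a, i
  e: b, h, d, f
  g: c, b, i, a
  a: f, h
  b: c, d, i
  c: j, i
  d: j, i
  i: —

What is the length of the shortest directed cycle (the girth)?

2

For each vertex v, BFS finds the shortest path from v back to v.
The shortest such closed walk is e → h → e, length 2.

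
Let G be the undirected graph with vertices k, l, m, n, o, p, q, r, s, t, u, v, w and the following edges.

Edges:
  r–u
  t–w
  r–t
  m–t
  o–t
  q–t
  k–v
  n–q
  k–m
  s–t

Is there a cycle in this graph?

No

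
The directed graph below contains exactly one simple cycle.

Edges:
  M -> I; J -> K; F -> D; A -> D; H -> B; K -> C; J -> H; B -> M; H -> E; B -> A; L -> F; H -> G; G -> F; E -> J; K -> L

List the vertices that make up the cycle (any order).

E, H, J

DFS with gray/black marking from J:
J gray
  H gray
    G gray
      F gray
        D gray
        D black
      F black
    G black
    B gray
      A gray
        A→D: D black — skip
      A black
      M gray
        I gray
        I black
      M black
    B black
    E gray
      E→J: J is gray → back edge
Back edge closes the cycle J → H → E → J; its vertices are {E, H, J}.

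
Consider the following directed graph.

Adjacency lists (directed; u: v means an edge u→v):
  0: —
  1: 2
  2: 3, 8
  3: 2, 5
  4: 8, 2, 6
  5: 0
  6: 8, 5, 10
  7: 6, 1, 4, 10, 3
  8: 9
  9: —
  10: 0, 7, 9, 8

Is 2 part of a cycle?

Yes

2 is on a cycle iff 2 can reach itself via ≥1 edge.
2 → 3 → 2 — yes.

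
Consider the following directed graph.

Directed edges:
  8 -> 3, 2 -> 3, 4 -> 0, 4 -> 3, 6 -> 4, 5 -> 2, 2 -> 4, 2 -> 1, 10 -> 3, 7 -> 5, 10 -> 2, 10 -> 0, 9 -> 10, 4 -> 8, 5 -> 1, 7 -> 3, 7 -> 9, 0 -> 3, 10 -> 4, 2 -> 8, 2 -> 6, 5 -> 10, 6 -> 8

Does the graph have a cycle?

No

DFS with white/gray/black marking, starting from 5:
5 gray
  1 gray
  1 black
  10 gray
    2 gray
      8 gray
        3 gray
        3 black
      8 black
      2→1: 1 black — skip
      6 gray
        6→8: 8 black — skip
        4 gray
          4→3: 3 black — skip
          4→8: 8 black — skip
          0 gray
            0→3: 3 black — skip
          0 black
        4 black
      6 black
      2→4: 4 black — skip
      2→3: 3 black — skip
    2 black
    10→4: 4 black — skip
    10→0: 0 black — skip
    10→3: 3 black — skip
  10 black
  5→2: 2 black — skip
5 black
7 gray
  7→3: 3 black — skip
  9 gray
    9→10: 10 black — skip
  9 black
  7→5: 5 black — skip
7 black
Every edge goes to a white or black vertex — no back edge, so the graph is acyclic.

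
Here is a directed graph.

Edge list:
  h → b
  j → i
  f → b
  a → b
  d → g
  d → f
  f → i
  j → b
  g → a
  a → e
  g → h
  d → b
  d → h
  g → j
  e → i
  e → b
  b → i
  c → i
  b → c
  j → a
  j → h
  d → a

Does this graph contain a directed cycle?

No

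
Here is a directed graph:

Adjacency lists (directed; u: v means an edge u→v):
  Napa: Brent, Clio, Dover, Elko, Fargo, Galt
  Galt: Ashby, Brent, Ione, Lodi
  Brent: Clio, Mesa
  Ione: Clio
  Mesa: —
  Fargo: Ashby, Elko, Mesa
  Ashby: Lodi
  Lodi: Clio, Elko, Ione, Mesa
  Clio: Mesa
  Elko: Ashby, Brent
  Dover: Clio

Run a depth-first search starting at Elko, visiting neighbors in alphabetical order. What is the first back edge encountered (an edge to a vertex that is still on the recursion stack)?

DFS from Elko (visiting neighbors in alphabetical order); mark gray on enter, black on exit:
Elko gray
  Ashby gray
    Lodi gray
      Clio gray
        Mesa gray
        Mesa black
      Clio black
      Lodi→Elko: Elko is gray → back edge
First back edge: Lodi → Elko.

Lodi->Elko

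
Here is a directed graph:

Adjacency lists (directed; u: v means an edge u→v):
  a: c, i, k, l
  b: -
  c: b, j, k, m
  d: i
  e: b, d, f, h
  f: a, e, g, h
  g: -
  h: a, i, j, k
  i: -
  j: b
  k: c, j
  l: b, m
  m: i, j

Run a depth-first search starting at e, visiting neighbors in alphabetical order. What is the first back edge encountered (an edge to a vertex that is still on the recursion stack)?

DFS from e (visiting neighbors in alphabetical order); mark gray on enter, black on exit:
e gray
  b gray
  b black
  d gray
    i gray
    i black
  d black
  f gray
    a gray
      c gray
        c→b: b black — skip
        j gray
          j→b: b black — skip
        j black
        k gray
          k→c: c is gray → back edge
First back edge: k → c.

k→c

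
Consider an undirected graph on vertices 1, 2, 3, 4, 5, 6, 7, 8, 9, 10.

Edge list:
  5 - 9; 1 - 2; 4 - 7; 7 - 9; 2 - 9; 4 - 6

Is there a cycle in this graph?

No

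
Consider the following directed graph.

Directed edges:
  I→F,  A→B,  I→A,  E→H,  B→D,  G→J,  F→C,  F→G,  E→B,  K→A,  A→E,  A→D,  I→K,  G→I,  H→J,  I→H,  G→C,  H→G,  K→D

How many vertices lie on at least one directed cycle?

A vertex is on a directed cycle iff it belongs to a strongly connected component of size ≥ 2 (or has a self-loop).
The vertices on cycles are {A, E, F, G, H, I, K} — 7 in total.

7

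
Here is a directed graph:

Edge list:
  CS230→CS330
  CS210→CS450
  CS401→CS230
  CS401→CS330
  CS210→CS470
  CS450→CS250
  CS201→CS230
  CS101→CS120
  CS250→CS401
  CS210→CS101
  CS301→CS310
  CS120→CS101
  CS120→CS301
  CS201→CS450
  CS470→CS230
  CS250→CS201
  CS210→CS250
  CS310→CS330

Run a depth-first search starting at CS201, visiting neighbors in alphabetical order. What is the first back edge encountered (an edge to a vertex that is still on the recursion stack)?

CS250->CS201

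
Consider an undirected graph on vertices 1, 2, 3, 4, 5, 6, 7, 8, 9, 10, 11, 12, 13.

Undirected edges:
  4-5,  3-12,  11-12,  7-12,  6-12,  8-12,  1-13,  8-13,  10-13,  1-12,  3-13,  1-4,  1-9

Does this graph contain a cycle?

Yes

DFS, tracking each vertex's parent; an edge to a visited non-parent vertex closes a cycle.
Start from 6:
visit 6 (parent –)
  visit 12 (parent 6)
    visit 11 (parent 12)
      11–12: parent, skip
    visit 3 (parent 12)
      visit 13 (parent 3)
        visit 10 (parent 13)
          10–13: parent, skip
        visit 8 (parent 13)
          8–12: 12 visited and ≠ parent → cycle
Cycle: 12 – 3 – 13 – 8 – 12.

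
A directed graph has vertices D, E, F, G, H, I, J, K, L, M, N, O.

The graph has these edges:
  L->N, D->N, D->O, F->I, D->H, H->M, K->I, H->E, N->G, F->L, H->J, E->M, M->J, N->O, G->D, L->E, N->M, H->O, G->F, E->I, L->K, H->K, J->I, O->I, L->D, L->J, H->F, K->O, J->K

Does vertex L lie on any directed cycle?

L is on a cycle iff L can reach itself via ≥1 edge.
L → D → H → F → L — yes.

Yes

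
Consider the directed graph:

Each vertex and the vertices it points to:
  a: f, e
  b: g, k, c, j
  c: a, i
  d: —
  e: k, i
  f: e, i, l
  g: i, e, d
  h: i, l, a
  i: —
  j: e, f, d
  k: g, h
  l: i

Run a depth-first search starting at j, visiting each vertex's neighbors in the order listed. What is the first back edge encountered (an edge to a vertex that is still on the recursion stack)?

DFS from j (visiting each vertex's neighbors in the order listed); mark gray on enter, black on exit:
j gray
  e gray
    k gray
      g gray
        i gray
        i black
        g→e: e is gray → back edge
First back edge: g → e.

g->e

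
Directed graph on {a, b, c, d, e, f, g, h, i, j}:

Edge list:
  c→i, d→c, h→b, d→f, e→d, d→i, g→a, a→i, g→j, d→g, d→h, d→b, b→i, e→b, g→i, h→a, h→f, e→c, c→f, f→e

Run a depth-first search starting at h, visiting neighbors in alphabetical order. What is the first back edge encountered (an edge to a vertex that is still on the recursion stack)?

DFS from h (visiting neighbors in alphabetical order); mark gray on enter, black on exit:
h gray
  a gray
    i gray
    i black
  a black
  b gray
    b→i: i black — skip
  b black
  f gray
    e gray
      e→b: b black — skip
      c gray
        c→f: f is gray → back edge
First back edge: c → f.

c→f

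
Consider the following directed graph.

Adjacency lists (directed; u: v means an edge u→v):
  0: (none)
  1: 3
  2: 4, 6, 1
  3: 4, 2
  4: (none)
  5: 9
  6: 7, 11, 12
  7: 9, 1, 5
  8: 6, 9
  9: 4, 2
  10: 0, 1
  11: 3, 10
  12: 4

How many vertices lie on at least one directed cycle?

9

A vertex is on a directed cycle iff it belongs to a strongly connected component of size ≥ 2 (or has a self-loop).
The vertices on cycles are {1, 2, 3, 5, 6, 7, 9, 10, 11} — 9 in total.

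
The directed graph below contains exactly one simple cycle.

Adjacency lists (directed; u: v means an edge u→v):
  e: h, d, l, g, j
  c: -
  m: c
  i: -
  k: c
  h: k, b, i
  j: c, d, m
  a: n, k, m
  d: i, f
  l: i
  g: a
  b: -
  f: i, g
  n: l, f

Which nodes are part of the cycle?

DFS with gray/black marking from g:
g gray
  a gray
    n gray
      l gray
        i gray
        i black
      l black
      f gray
        f→i: i black — skip
        f→g: g is gray → back edge
Back edge closes the cycle g → a → n → f → g; its vertices are {a, f, g, n}.

a, f, g, n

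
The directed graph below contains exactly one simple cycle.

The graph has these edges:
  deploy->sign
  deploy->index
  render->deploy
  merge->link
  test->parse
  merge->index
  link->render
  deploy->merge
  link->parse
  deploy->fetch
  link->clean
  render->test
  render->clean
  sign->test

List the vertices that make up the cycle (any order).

DFS with gray/black marking from render:
render gray
  clean gray
  clean black
  test gray
    parse gray
    parse black
  test black
  deploy gray
    index gray
    index black
    fetch gray
    fetch black
    merge gray
      merge→index: index black — skip
      link gray
        link→render: render is gray → back edge
Back edge closes the cycle render → deploy → merge → link → render; its vertices are {link, merge, deploy, render}.

link, merge, deploy, render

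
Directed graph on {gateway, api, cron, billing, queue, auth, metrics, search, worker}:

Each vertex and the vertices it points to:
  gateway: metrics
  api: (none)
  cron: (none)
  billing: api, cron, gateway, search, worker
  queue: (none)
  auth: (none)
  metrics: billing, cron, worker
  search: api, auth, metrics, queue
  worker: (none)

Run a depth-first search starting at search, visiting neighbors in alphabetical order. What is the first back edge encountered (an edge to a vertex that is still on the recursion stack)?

DFS from search (visiting neighbors in alphabetical order); mark gray on enter, black on exit:
search gray
  api gray
  api black
  auth gray
  auth black
  metrics gray
    billing gray
      billing→api: api black — skip
      cron gray
      cron black
      gateway gray
        gateway→metrics: metrics is gray → back edge
First back edge: gateway → metrics.

gateway→metrics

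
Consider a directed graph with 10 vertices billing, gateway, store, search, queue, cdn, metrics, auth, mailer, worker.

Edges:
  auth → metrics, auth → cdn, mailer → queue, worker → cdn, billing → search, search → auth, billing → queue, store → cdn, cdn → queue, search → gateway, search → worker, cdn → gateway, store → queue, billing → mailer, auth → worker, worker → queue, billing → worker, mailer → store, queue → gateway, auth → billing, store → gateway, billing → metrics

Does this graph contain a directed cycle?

Yes

DFS with white/gray/black marking, starting from gateway:
gateway gray
gateway black
billing gray
  search gray
    auth gray
      auth→billing: billing is gray → back edge
Back edge found, so a cycle exists: billing → search → auth → billing.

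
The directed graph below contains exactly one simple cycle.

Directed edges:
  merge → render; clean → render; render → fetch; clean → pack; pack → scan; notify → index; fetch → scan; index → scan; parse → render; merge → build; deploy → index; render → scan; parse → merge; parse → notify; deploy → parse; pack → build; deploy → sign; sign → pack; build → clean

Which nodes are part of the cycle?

pack, build, clean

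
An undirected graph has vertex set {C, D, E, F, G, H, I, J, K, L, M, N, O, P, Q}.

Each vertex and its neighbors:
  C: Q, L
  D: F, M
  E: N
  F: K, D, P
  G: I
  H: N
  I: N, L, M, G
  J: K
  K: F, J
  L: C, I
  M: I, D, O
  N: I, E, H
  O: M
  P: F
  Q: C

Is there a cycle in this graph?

DFS, tracking each vertex's parent; an edge to a visited non-parent vertex closes a cycle.
Start from F:
visit F (parent –)
  visit K (parent F)
    K–F: parent, skip
    visit J (parent K)
      J–K: parent, skip
  visit D (parent F)
    D–F: parent, skip
    visit M (parent D)
      visit I (parent M)
        visit N (parent I)
          N–I: parent, skip
          visit E (parent N)
            E–N: parent, skip
          visit H (parent N)
            H–N: parent, skip
        visit L (parent I)
          visit C (parent L)
            visit Q (parent C)
              Q–C: parent, skip
            C–L: parent, skip
          L–I: parent, skip
        I–M: parent, skip
        visit G (parent I)
          G–I: parent, skip
      M–D: parent, skip
      visit O (parent M)
        O–M: parent, skip
  visit P (parent F)
    P–F: parent, skip
No non-parent visited neighbor found — the graph is a forest.

No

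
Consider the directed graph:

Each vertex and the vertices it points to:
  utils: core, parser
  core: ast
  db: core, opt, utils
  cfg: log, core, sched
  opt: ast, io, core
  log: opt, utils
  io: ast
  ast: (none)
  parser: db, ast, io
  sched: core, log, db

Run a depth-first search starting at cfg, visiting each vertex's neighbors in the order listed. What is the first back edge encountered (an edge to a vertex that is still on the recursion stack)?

db->utils

DFS from cfg (visiting each vertex's neighbors in the order listed); mark gray on enter, black on exit:
cfg gray
  log gray
    opt gray
      ast gray
      ast black
      io gray
        io→ast: ast black — skip
      io black
      core gray
        core→ast: ast black — skip
      core black
    opt black
    utils gray
      utils→core: core black — skip
      parser gray
        db gray
          db→core: core black — skip
          db→opt: opt black — skip
          db→utils: utils is gray → back edge
First back edge: db → utils.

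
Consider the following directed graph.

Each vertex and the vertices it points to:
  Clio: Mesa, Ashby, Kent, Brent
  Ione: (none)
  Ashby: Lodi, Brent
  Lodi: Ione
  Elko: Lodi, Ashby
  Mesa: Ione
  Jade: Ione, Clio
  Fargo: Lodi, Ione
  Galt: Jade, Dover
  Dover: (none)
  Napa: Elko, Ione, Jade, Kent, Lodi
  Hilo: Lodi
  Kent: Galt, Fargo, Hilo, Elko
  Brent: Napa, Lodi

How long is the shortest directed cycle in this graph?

4

For each vertex v, BFS finds the shortest path from v back to v.
The shortest such closed walk is Clio → Brent → Napa → Jade → Clio, length 4.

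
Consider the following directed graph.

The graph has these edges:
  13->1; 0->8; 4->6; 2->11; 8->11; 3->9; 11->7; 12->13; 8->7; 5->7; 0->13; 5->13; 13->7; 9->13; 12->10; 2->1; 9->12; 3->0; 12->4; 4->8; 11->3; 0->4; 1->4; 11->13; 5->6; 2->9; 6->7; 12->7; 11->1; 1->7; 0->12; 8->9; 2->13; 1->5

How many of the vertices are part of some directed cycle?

10

A vertex is on a directed cycle iff it belongs to a strongly connected component of size ≥ 2 (or has a self-loop).
The vertices on cycles are {0, 1, 3, 4, 5, 8, 9, 11, 12, 13} — 10 in total.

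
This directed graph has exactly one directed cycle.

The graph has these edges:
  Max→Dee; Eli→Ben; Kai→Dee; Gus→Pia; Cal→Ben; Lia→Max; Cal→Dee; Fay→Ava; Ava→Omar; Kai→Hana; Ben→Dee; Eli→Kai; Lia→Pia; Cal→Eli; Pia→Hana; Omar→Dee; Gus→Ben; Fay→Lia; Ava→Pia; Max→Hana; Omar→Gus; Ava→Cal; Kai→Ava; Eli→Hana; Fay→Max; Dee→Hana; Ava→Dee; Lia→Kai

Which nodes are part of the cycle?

Ava, Cal, Eli, Kai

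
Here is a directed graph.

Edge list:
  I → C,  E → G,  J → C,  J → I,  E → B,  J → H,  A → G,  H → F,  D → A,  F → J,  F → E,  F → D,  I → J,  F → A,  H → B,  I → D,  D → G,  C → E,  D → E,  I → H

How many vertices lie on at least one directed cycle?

A vertex is on a directed cycle iff it belongs to a strongly connected component of size ≥ 2 (or has a self-loop).
The vertices on cycles are {F, H, I, J} — 4 in total.

4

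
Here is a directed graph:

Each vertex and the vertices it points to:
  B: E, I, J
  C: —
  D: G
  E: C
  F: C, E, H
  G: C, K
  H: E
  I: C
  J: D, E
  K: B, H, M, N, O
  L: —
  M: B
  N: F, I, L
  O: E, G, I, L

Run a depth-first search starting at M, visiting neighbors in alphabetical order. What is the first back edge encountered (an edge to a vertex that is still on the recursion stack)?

K→B

DFS from M (visiting neighbors in alphabetical order); mark gray on enter, black on exit:
M gray
  B gray
    E gray
      C gray
      C black
    E black
    I gray
      I→C: C black — skip
    I black
    J gray
      D gray
        G gray
          G→C: C black — skip
          K gray
            K→B: B is gray → back edge
First back edge: K → B.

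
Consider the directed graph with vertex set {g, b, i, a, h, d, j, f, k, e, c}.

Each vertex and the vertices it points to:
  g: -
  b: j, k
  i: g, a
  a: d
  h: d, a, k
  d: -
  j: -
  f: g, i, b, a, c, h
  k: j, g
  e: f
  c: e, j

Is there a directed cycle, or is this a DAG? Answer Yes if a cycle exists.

DFS with white/gray/black marking, starting from f:
f gray
  g gray
  g black
  i gray
    i→g: g black — skip
    a gray
      d gray
      d black
    a black
  i black
  b gray
    j gray
    j black
    k gray
      k→j: j black — skip
      k→g: g black — skip
    k black
  b black
  f→a: a black — skip
  c gray
    e gray
      e→f: f is gray → back edge
Back edge found, so a cycle exists: f → c → e → f.

Yes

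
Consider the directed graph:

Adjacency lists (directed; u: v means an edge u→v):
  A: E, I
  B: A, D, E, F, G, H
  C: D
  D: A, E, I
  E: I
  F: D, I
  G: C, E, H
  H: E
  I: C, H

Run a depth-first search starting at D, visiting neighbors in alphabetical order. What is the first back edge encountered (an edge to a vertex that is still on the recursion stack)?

DFS from D (visiting neighbors in alphabetical order); mark gray on enter, black on exit:
D gray
  A gray
    E gray
      I gray
        C gray
          C→D: D is gray → back edge
First back edge: C → D.

C→D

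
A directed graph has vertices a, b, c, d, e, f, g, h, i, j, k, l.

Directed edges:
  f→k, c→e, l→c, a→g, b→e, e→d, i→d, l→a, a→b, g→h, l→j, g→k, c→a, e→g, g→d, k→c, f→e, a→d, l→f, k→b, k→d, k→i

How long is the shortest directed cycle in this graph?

4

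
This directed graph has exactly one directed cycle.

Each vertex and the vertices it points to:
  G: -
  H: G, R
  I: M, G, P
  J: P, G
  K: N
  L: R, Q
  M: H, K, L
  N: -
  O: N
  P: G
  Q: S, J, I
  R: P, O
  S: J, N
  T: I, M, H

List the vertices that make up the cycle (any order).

I, L, M, Q

DFS with gray/black marking from M:
M gray
  H gray
    G gray
    G black
    R gray
      P gray
        P→G: G black — skip
      P black
      O gray
        N gray
        N black
      O black
    R black
  H black
  K gray
    K→N: N black — skip
  K black
  L gray
    L→R: R black — skip
    Q gray
      S gray
        J gray
          J→P: P black — skip
          J→G: G black — skip
        J black
        S→N: N black — skip
      S black
      Q→J: J black — skip
      I gray
        I→M: M is gray → back edge
Back edge closes the cycle M → L → Q → I → M; its vertices are {I, L, M, Q}.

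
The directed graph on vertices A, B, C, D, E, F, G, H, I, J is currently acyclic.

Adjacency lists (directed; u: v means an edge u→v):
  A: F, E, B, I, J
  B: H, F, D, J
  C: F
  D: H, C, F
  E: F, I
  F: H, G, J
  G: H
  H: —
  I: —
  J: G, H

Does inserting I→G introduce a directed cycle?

No

Adding I→G creates a cycle iff G can already reach I.
Explore from G: no path reaches I. The graph stays acyclic.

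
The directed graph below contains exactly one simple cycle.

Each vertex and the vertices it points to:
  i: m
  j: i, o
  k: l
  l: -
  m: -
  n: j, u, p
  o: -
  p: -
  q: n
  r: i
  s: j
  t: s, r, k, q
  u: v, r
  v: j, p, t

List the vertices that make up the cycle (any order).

n, q, t, u, v

DFS with gray/black marking from t:
t gray
  s gray
    j gray
      i gray
        m gray
        m black
      i black
      o gray
      o black
    j black
  s black
  r gray
    r→i: i black — skip
  r black
  k gray
    l gray
    l black
  k black
  q gray
    n gray
      n→j: j black — skip
      u gray
        v gray
          v→j: j black — skip
          p gray
          p black
          v→t: t is gray → back edge
Back edge closes the cycle t → q → n → u → v → t; its vertices are {n, q, t, u, v}.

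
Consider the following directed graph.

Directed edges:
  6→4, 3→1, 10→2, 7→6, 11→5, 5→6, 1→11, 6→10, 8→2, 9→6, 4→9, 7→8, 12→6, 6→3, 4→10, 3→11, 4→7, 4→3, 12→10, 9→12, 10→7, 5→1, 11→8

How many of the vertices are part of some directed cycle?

10

A vertex is on a directed cycle iff it belongs to a strongly connected component of size ≥ 2 (or has a self-loop).
The vertices on cycles are {1, 3, 4, 5, 6, 7, 9, 10, 11, 12} — 10 in total.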